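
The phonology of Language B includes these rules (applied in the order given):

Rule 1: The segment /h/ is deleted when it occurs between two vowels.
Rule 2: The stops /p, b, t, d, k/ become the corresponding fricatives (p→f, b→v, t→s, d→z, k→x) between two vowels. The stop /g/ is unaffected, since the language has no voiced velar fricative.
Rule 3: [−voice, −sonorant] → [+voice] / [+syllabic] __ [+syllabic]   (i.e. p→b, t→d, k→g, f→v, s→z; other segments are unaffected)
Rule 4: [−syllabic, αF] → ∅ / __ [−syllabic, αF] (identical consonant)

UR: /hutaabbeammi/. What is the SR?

huzaabeami

Rule 1 (intervocalic h-deletion): no segment meets the environment; /hutaabbeammi/ is unchanged.
Rule 2 (intervocalic spirantization): /t/ is a stop between vowels /u/ and /a/, so it spirantizes to the fricative [s]. /hutaabbeammi/ → husaabbeammi.
Rule 3 (intervocalic voicing): /s/ is a voiceless obstruent between vowels /u/ and /a/, so it voices to [z]. /husaabbeammi/ → huzaabbeammi.
Rule 4 (degemination): /bb/ is a geminate; the first /b/ deletes. /mm/ is a geminate; the first /m/ deletes. /huzaabbeammi/ → huzaabeami.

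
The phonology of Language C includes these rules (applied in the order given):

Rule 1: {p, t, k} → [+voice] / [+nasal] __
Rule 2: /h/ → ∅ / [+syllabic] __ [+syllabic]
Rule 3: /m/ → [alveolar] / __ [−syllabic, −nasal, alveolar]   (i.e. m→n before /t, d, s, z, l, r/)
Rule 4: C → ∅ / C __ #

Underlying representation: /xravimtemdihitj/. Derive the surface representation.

xravindendiit

Rule 1 (post-nasal voicing): /t/ is a voiceless stop immediately after the nasal /m/, so it voices to [d]. /xravimtemdihitj/ → xravimdemdihitj.
Rule 2 (intervocalic h-deletion): /h/ occurs between vowels /i/ and /i/, so it deletes. /xravimdemdihitj/ → xravimdemdiitj.
Rule 3 (nasal place assimilation): /m/ precedes the alveolar consonant /d/, so it assimilates in place to [n]. /m/ precedes the alveolar consonant /d/, so it assimilates in place to [n]. /xravimdemdiitj/ → xravindendiitj.
Rule 4 (final cluster simplification): /j/ is the second consonant of a word-final cluster /tj/, so it deletes. /xravindendiitj/ → xravindendiit.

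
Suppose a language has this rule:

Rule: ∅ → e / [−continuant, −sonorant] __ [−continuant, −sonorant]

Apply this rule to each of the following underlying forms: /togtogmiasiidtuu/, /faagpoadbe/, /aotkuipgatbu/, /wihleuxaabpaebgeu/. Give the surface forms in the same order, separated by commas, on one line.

/togtogmiasiidtuu/: /g/ and /t/ form a stop–stop cluster, so [e] is inserted between them. /d/ and /t/ form a stop–stop cluster, so [e] is inserted between them. → [togetogmiasiidetuu].
/faagpoadbe/: /g/ and /p/ form a stop–stop cluster, so [e] is inserted between them. /d/ and /b/ form a stop–stop cluster, so [e] is inserted between them. → [faagepoadebe].
/aotkuipgatbu/: /t/ and /k/ form a stop–stop cluster, so [e] is inserted between them. /p/ and /g/ form a stop–stop cluster, so [e] is inserted between them. /t/ and /b/ form a stop–stop cluster, so [e] is inserted between them. → [aotekuipegatebu].
/wihleuxaabpaebgeu/: /b/ and /p/ form a stop–stop cluster, so [e] is inserted between them. /b/ and /g/ form a stop–stop cluster, so [e] is inserted between them. → [wihleuxaabepaebegeu].

togetogmiasiidetuu, faagepoadebe, aotekuipegatebu, wihleuxaabepaebegeu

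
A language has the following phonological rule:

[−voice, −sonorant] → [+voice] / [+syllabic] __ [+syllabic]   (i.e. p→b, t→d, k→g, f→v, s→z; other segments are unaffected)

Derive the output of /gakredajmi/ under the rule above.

No segment of /gakredajmi/ meets the structural description of the rule, so the form surfaces unchanged.

gakredajmi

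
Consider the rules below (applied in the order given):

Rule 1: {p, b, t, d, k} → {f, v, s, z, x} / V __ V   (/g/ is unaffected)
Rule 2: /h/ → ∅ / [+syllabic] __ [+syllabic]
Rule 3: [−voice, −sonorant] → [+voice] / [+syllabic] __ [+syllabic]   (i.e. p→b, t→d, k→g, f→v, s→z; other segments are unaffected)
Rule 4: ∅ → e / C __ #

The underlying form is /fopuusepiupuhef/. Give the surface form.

fovuuzeviuvuefe

Rule 1 (intervocalic spirantization): /p/ is a stop between vowels /o/ and /u/, so it spirantizes to the fricative [f]. /p/ is a stop between vowels /e/ and /i/, so it spirantizes to the fricative [f]. /p/ is a stop between vowels /u/ and /u/, so it spirantizes to the fricative [f]. /fopuusepiupuhef/ → fofuusefiufuhef.
Rule 2 (intervocalic h-deletion): /h/ occurs between vowels /u/ and /e/, so it deletes. /fofuusefiufuhef/ → fofuusefiufuef.
Rule 3 (intervocalic voicing): /f/ is a voiceless obstruent between vowels /o/ and /u/, so it voices to [v]. /s/ is a voiceless obstruent between vowels /u/ and /e/, so it voices to [z]. /f/ is a voiceless obstruent between vowels /e/ and /i/, so it voices to [v]. /f/ is a voiceless obstruent between vowels /u/ and /u/, so it voices to [v]. /fofuusefiufuef/ → fovuuzeviuvuef.
Rule 4 (final e-epenthesis): the form ends in the consonant /f/, so [e] is inserted word-finally. /fovuuzeviuvuef/ → fovuuzeviuvuefe.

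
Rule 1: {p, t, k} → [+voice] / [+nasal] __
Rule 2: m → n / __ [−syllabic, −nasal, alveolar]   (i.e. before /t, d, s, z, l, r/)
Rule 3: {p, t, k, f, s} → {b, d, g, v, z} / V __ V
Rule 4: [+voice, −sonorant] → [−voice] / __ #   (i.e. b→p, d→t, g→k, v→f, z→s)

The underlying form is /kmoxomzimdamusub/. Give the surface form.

Rule 1 (post-nasal voicing): no segment meets the environment; /kmoxomzimdamusub/ is unchanged.
Rule 2 (nasal place assimilation): /m/ precedes the alveolar consonant /z/, so it assimilates in place to [n]. /m/ precedes the alveolar consonant /d/, so it assimilates in place to [n]. /kmoxomzimdamusub/ → kmoxonzindamusub.
Rule 3 (intervocalic voicing): /s/ is a voiceless obstruent between vowels /u/ and /u/, so it voices to [z]. /kmoxonzindamusub/ → kmoxonzindamuzub.
Rule 4 (final devoicing): /b/ is a voiced obstruent in word-final position, so it devoices to [p]. /kmoxonzindamuzub/ → kmoxonzindamuzup.

kmoxonzindamuzup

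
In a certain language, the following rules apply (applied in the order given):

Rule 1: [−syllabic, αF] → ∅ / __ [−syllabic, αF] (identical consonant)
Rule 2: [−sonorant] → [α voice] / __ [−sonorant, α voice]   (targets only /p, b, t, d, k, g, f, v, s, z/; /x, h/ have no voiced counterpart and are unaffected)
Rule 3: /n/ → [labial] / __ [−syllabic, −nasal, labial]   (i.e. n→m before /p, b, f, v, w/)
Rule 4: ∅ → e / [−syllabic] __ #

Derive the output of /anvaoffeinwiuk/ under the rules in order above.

amvaofeimwiuke

Rule 1 (degemination): /ff/ is a geminate; the first /f/ deletes. /anvaoffeinwiuk/ → anvaofeinwiuk.
Rule 2 (regressive voicing assimilation): no segment meets the environment; /anvaofeinwiuk/ is unchanged.
Rule 3 (nasal place assimilation): /n/ precedes the labial consonant /v/, so it assimilates in place to [m]. /n/ precedes the labial consonant /w/, so it assimilates in place to [m]. /anvaofeinwiuk/ → amvaofeimwiuk.
Rule 4 (final e-epenthesis): the form ends in the consonant /k/, so [e] is inserted word-finally. /amvaofeimwiuk/ → amvaofeimwiuke.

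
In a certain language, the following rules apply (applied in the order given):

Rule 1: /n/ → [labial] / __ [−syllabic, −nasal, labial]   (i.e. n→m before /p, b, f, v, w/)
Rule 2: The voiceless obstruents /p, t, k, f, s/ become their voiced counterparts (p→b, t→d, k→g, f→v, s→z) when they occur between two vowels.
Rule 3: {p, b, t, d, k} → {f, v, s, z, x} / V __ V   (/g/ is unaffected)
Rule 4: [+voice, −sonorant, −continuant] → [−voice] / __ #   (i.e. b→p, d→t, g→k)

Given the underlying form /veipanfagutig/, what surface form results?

veivamfaguzik

Rule 1 (nasal place assimilation): /n/ precedes the labial consonant /f/, so it assimilates in place to [m]. /veipanfagutig/ → veipamfagutig.
Rule 2 (intervocalic voicing): /p/ is a voiceless obstruent between vowels /i/ and /a/, so it voices to [b]. /t/ is a voiceless obstruent between vowels /u/ and /i/, so it voices to [d]. /veipamfagutig/ → veibamfagudig.
Rule 3 (intervocalic spirantization): /b/ is a stop between vowels /i/ and /a/, so it spirantizes to the fricative [v]. /d/ is a stop between vowels /u/ and /i/, so it spirantizes to the fricative [z]. /veibamfagudig/ → veivamfaguzig.
Rule 4 (final devoicing): /g/ is a voiced stop in word-final position, so it devoices to [k]. /veivamfaguzig/ → veivamfaguzik.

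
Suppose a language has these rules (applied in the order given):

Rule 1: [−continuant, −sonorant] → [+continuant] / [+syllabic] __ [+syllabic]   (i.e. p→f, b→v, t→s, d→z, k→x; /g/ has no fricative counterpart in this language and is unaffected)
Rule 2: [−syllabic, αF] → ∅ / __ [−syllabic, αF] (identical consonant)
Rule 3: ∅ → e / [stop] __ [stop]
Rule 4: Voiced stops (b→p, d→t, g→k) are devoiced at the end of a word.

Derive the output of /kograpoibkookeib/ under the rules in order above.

Rule 1 (intervocalic spirantization): /p/ is a stop between vowels /a/ and /o/, so it spirantizes to the fricative [f]. /k/ is a stop between vowels /o/ and /e/, so it spirantizes to the fricative [x]. /kograpoibkookeib/ → kografoibkooxeib.
Rule 2 (degemination): no segment meets the environment; /kografoibkooxeib/ is unchanged.
Rule 3 (stop-cluster e-epenthesis): /b/ and /k/ form a stop–stop cluster, so [e] is inserted between them. /kografoibkooxeib/ → kografoibekooxeib.
Rule 4 (final devoicing): /b/ is a voiced stop in word-final position, so it devoices to [p]. /kografoibekooxeib/ → kografoibekooxeip.

kografoibekooxeip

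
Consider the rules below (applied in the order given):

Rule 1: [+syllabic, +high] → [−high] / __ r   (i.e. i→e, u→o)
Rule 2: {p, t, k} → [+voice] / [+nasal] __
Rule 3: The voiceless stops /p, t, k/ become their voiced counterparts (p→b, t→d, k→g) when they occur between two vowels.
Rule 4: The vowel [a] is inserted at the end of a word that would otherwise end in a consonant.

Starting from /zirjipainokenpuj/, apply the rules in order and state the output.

zerjibainogenbuja

Rule 1 (pre-rhotic lowering): /i/ is a high vowel immediately before /r/, so it lowers to [e]. /zirjipainokenpuj/ → zerjipainokenpuj.
Rule 2 (post-nasal voicing): /p/ is a voiceless stop immediately after the nasal /n/, so it voices to [b]. /zerjipainokenpuj/ → zerjipainokenbuj.
Rule 3 (intervocalic voicing): /p/ is a voiceless stop between vowels /i/ and /a/, so it voices to [b]. /k/ is a voiceless stop between vowels /o/ and /e/, so it voices to [g]. /zerjipainokenbuj/ → zerjibainogenbuj.
Rule 4 (final a-epenthesis): the form ends in the consonant /j/, so [a] is inserted word-finally. /zerjibainogenbuj/ → zerjibainogenbuja.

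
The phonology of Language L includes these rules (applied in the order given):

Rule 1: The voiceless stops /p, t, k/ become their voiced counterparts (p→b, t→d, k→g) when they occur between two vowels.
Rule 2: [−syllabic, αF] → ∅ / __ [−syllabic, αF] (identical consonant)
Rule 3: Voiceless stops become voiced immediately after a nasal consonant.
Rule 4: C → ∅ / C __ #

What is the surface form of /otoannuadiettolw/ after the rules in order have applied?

Rule 1 (intervocalic voicing): /t/ is a voiceless stop between vowels /o/ and /o/, so it voices to [d]. /otoannuadiettolw/ → odoannuadiettolw.
Rule 2 (degemination): /nn/ is a geminate; the first /n/ deletes. /tt/ is a geminate; the first /t/ deletes. /odoannuadiettolw/ → odoanuadietolw.
Rule 3 (post-nasal voicing): no segment meets the environment; /odoanuadietolw/ is unchanged.
Rule 4 (final cluster simplification): /w/ is the second consonant of a word-final cluster /lw/, so it deletes. /odoanuadietolw/ → odoanuadietol.

odoanuadietol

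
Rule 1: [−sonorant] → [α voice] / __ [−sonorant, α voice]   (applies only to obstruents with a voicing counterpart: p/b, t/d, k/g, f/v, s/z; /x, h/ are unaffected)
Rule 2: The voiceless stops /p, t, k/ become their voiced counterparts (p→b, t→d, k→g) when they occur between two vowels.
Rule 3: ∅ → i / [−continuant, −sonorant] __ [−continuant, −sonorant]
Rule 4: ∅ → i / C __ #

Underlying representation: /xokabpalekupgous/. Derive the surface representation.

xogapipalegubigousi

Rule 1 (regressive voicing assimilation): /b/ precedes the voiceless obstruent /p/, so it devoices to [p] by assimilation. /p/ precedes the voiced obstruent /g/, so it voices to [b] by assimilation. /xokabpalekupgous/ → xokappalekubgous.
Rule 2 (intervocalic voicing): /k/ is a voiceless stop between vowels /o/ and /a/, so it voices to [g]. /k/ is a voiceless stop between vowels /e/ and /u/, so it voices to [g]. /xokappalekubgous/ → xogappalegubgous.
Rule 3 (stop-cluster i-epenthesis): /p/ and /p/ form a stop–stop cluster, so [i] is inserted between them. /b/ and /g/ form a stop–stop cluster, so [i] is inserted between them. /xogappalegubgous/ → xogapipalegubigous.
Rule 4 (final i-epenthesis): the form ends in the consonant /s/, so [i] is inserted word-finally. /xogapipalegubigous/ → xogapipalegubigousi.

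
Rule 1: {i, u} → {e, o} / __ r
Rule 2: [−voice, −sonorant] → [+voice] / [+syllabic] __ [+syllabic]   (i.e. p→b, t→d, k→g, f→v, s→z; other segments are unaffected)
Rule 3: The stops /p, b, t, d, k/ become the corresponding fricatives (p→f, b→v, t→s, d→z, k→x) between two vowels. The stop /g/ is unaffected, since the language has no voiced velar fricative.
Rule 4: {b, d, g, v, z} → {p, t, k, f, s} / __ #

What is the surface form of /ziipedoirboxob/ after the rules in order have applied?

ziivezoerboxop

Rule 1 (pre-rhotic lowering): /i/ is a high vowel immediately before /r/, so it lowers to [e]. /ziipedoirboxob/ → ziipedoerboxob.
Rule 2 (intervocalic voicing): /p/ is a voiceless obstruent between vowels /i/ and /e/, so it voices to [b]. /ziipedoerboxob/ → ziibedoerboxob.
Rule 3 (intervocalic spirantization): /b/ is a stop between vowels /i/ and /e/, so it spirantizes to the fricative [v]. /d/ is a stop between vowels /e/ and /o/, so it spirantizes to the fricative [z]. /ziibedoerboxob/ → ziivezoerboxob.
Rule 4 (final devoicing): /b/ is a voiced obstruent in word-final position, so it devoices to [p]. /ziivezoerboxob/ → ziivezoerboxop.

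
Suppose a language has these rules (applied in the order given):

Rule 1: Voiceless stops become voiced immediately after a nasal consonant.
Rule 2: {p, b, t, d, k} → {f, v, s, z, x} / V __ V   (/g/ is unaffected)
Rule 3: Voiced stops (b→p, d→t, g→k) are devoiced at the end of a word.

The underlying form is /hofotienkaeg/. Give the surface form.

hofosiengaek

Rule 1 (post-nasal voicing): /k/ is a voiceless stop immediately after the nasal /n/, so it voices to [g]. /hofotienkaeg/ → hofotiengaeg.
Rule 2 (intervocalic spirantization): /t/ is a stop between vowels /o/ and /i/, so it spirantizes to the fricative [s]. /hofotiengaeg/ → hofosiengaeg.
Rule 3 (final devoicing): /g/ is a voiced stop in word-final position, so it devoices to [k]. /hofosiengaeg/ → hofosiengaek.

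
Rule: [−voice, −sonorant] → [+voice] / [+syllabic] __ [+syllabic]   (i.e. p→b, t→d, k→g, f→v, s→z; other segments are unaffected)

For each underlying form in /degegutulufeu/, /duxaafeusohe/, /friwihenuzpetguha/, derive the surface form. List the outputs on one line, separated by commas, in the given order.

/degegutulufeu/: /t/ is a voiceless obstruent between vowels /u/ and /u/, so it voices to [d]. /f/ is a voiceless obstruent between vowels /u/ and /e/, so it voices to [v]. → [degeguduluveu].
/duxaafeusohe/: /f/ is a voiceless obstruent between vowels /a/ and /e/, so it voices to [v]. /s/ is a voiceless obstruent between vowels /u/ and /o/, so it voices to [z]. → [duxaaveuzohe].
/friwihenuzpetguha/: the rule's environment is not met; surfaces unchanged as [friwihenuzpetguha].

degeguduluveu, duxaaveuzohe, friwihenuzpetguha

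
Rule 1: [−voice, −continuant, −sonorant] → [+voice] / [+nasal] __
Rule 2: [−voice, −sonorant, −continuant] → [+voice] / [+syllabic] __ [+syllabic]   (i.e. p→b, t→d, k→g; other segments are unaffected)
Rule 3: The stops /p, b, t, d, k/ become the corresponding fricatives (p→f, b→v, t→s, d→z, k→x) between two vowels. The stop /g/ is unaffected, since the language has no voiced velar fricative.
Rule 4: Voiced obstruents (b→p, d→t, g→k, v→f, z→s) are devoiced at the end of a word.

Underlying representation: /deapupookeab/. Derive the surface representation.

Rule 1 (post-nasal voicing): no segment meets the environment; /deapupookeab/ is unchanged.
Rule 2 (intervocalic voicing): /p/ is a voiceless stop between vowels /a/ and /u/, so it voices to [b]. /p/ is a voiceless stop between vowels /u/ and /o/, so it voices to [b]. /k/ is a voiceless stop between vowels /o/ and /e/, so it voices to [g]. /deapupookeab/ → deabuboogeab.
Rule 3 (intervocalic spirantization): /b/ is a stop between vowels /a/ and /u/, so it spirantizes to the fricative [v]. /b/ is a stop between vowels /u/ and /o/, so it spirantizes to the fricative [v]. /deabuboogeab/ → deavuvoogeab.
Rule 4 (final devoicing): /b/ is a voiced obstruent in word-final position, so it devoices to [p]. /deavuvoogeab/ → deavuvoogeap.

deavuvoogeap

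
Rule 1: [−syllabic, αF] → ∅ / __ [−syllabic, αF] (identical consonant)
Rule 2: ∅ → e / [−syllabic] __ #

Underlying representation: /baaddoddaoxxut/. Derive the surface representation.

Rule 1 (degemination): /dd/ is a geminate; the first /d/ deletes. /dd/ is a geminate; the first /d/ deletes. /xx/ is a geminate; the first /x/ deletes. /baaddoddaoxxut/ → baadodaoxut.
Rule 2 (final e-epenthesis): the form ends in the consonant /t/, so [e] is inserted word-finally. /baadodaoxut/ → baadodaoxute.

baadodaoxute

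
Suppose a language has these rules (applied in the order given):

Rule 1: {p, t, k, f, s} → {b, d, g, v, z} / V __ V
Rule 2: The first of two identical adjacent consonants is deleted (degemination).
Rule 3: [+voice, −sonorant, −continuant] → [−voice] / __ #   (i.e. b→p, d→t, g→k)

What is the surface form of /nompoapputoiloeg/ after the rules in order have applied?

Rule 1 (intervocalic voicing): /t/ is a voiceless obstruent between vowels /u/ and /o/, so it voices to [d]. /nompoapputoiloeg/ → nompoappudoiloeg.
Rule 2 (degemination): /pp/ is a geminate; the first /p/ deletes. /nompoappudoiloeg/ → nompoapudoiloeg.
Rule 3 (final devoicing): /g/ is a voiced stop in word-final position, so it devoices to [k]. /nompoapudoiloeg/ → nompoapudoiloek.

nompoapudoiloek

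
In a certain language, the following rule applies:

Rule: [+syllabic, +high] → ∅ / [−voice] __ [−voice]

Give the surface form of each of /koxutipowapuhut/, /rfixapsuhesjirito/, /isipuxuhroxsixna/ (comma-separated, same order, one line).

koxtpowapht, rfxapshesjirito, ispxhroxsxna

/koxutipowapuhut/: /u/ is a high vowel flanked by voiceless consonants /x/ and /t/, so it deletes. /i/ is a high vowel flanked by voiceless consonants /t/ and /p/, so it deletes. /u/ is a high vowel flanked by voiceless consonants /p/ and /h/, so it deletes. /u/ is a high vowel flanked by voiceless consonants /h/ and /t/, so it deletes. → [koxtpowapht].
/rfixapsuhesjirito/: /i/ is a high vowel flanked by voiceless consonants /f/ and /x/, so it deletes. /u/ is a high vowel flanked by voiceless consonants /s/ and /h/, so it deletes. → [rfxapshesjirito].
/isipuxuhroxsixna/: /i/ is a high vowel flanked by voiceless consonants /s/ and /p/, so it deletes. /u/ is a high vowel flanked by voiceless consonants /p/ and /x/, so it deletes. /u/ is a high vowel flanked by voiceless consonants /x/ and /h/, so it deletes. /i/ is a high vowel flanked by voiceless consonants /s/ and /x/, so it deletes. → [ispxhroxsxna].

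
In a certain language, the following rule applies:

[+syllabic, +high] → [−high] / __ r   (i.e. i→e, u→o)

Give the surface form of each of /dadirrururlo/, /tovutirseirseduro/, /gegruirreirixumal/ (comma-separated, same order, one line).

daderrororlo, tovuterseersedoro, gegruerreerixumal

/dadirrururlo/: /i/ is a high vowel immediately before /r/, so it lowers to [e]. /u/ is a high vowel immediately before /r/, so it lowers to [o]. /u/ is a high vowel immediately before /r/, so it lowers to [o]. → [daderrororlo].
/tovutirseirseduro/: /i/ is a high vowel immediately before /r/, so it lowers to [e]. /i/ is a high vowel immediately before /r/, so it lowers to [e]. /u/ is a high vowel immediately before /r/, so it lowers to [o]. → [tovuterseersedoro].
/gegruirreirixumal/: /i/ is a high vowel immediately before /r/, so it lowers to [e]. /i/ is a high vowel immediately before /r/, so it lowers to [e]. → [gegruerreerixumal].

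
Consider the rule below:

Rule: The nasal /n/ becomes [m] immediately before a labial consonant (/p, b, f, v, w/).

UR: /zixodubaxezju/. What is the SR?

zixodubaxezju

No segment of /zixodubaxezju/ meets the structural description of the rule, so the form surfaces unchanged.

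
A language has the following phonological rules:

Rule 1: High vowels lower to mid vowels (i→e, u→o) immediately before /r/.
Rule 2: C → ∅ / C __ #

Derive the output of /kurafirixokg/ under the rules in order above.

koraferixok

Rule 1 (pre-rhotic lowering): /u/ is a high vowel immediately before /r/, so it lowers to [o]. /i/ is a high vowel immediately before /r/, so it lowers to [e]. /kurafirixokg/ → koraferixokg.
Rule 2 (final cluster simplification): /g/ is the second consonant of a word-final cluster /kg/, so it deletes. /koraferixokg/ → koraferixok.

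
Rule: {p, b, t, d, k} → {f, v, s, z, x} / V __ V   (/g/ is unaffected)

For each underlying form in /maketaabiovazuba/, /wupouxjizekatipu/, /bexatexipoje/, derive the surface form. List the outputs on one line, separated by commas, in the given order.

/maketaabiovazuba/: /k/ is a stop between vowels /a/ and /e/, so it spirantizes to the fricative [x]. /t/ is a stop between vowels /e/ and /a/, so it spirantizes to the fricative [s]. /b/ is a stop between vowels /a/ and /i/, so it spirantizes to the fricative [v]. /b/ is a stop between vowels /u/ and /a/, so it spirantizes to the fricative [v]. → [maxesaaviovazuva].
/wupouxjizekatipu/: /p/ is a stop between vowels /u/ and /o/, so it spirantizes to the fricative [f]. /k/ is a stop between vowels /e/ and /a/, so it spirantizes to the fricative [x]. /t/ is a stop between vowels /a/ and /i/, so it spirantizes to the fricative [s]. /p/ is a stop between vowels /i/ and /u/, so it spirantizes to the fricative [f]. → [wufouxjizexasifu].
/bexatexipoje/: /t/ is a stop between vowels /a/ and /e/, so it spirantizes to the fricative [s]. /p/ is a stop between vowels /i/ and /o/, so it spirantizes to the fricative [f]. → [bexasexifoje].

maxesaaviovazuva, wufouxjizexasifu, bexasexifoje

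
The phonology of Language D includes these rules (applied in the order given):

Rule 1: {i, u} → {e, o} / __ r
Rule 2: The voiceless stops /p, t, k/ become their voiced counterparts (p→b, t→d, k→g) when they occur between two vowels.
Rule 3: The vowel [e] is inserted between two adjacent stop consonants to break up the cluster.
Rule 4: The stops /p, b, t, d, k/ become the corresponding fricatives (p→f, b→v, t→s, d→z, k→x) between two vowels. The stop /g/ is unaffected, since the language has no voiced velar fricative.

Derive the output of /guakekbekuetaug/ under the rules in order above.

Rule 1 (pre-rhotic lowering): no segment meets the environment; /guakekbekuetaug/ is unchanged.
Rule 2 (intervocalic voicing): /k/ is a voiceless stop between vowels /a/ and /e/, so it voices to [g]. /k/ is a voiceless stop between vowels /e/ and /u/, so it voices to [g]. /t/ is a voiceless stop between vowels /e/ and /a/, so it voices to [d]. /guakekbekuetaug/ → guagekbeguedaug.
Rule 3 (stop-cluster e-epenthesis): /k/ and /b/ form a stop–stop cluster, so [e] is inserted between them. /guagekbeguedaug/ → guagekebeguedaug.
Rule 4 (intervocalic spirantization): /k/ is a stop between vowels /e/ and /e/, so it spirantizes to the fricative [x]. /b/ is a stop between vowels /e/ and /e/, so it spirantizes to the fricative [v]. /d/ is a stop between vowels /e/ and /a/, so it spirantizes to the fricative [z]. /guagekebeguedaug/ → guagexeveguezaug.

guagexeveguezaug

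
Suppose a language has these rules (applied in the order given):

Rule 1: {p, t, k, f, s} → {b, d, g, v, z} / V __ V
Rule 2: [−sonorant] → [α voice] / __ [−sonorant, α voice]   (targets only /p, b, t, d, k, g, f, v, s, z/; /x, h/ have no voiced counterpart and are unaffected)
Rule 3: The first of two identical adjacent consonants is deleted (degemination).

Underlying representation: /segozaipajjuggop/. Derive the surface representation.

segozaibajugop

Rule 1 (intervocalic voicing): /p/ is a voiceless obstruent between vowels /i/ and /a/, so it voices to [b]. /segozaipajjuggop/ → segozaibajjuggop.
Rule 2 (regressive voicing assimilation): no segment meets the environment; /segozaibajjuggop/ is unchanged.
Rule 3 (degemination): /jj/ is a geminate; the first /j/ deletes. /gg/ is a geminate; the first /g/ deletes. /segozaibajjuggop/ → segozaibajugop.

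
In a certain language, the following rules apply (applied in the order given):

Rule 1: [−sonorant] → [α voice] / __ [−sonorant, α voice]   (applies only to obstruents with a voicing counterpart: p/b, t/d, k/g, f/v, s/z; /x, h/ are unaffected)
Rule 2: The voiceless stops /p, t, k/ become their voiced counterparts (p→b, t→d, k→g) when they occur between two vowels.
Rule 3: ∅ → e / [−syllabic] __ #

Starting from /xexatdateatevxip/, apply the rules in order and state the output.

xexaddadeadefxipe

Rule 1 (regressive voicing assimilation): /t/ precedes the voiced obstruent /d/, so it voices to [d] by assimilation. /v/ precedes the voiceless obstruent /x/, so it devoices to [f] by assimilation. /xexatdateatevxip/ → xexaddateatefxip.
Rule 2 (intervocalic voicing): /t/ is a voiceless stop between vowels /a/ and /e/, so it voices to [d]. /t/ is a voiceless stop between vowels /a/ and /e/, so it voices to [d]. /xexaddateatefxip/ → xexaddadeadefxip.
Rule 3 (final e-epenthesis): the form ends in the consonant /p/, so [e] is inserted word-finally. /xexaddadeadefxip/ → xexaddadeadefxipe.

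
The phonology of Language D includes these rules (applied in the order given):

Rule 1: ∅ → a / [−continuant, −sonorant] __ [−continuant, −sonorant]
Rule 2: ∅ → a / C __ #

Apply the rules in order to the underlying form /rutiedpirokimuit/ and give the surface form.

Rule 1 (stop-cluster a-epenthesis): /d/ and /p/ form a stop–stop cluster, so [a] is inserted between them. /rutiedpirokimuit/ → rutiedapirokimuit.
Rule 2 (final a-epenthesis): the form ends in the consonant /t/, so [a] is inserted word-finally. /rutiedapirokimuit/ → rutiedapirokimuita.

rutiedapirokimuita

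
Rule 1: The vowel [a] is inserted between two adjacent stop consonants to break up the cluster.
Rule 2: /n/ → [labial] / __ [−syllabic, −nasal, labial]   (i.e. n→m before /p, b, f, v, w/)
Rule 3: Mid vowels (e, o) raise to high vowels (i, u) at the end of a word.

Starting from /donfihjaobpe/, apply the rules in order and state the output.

domfihjaobapi

Rule 1 (stop-cluster a-epenthesis): /b/ and /p/ form a stop–stop cluster, so [a] is inserted between them. /donfihjaobpe/ → donfihjaobape.
Rule 2 (nasal place assimilation): /n/ precedes the labial consonant /f/, so it assimilates in place to [m]. /donfihjaobape/ → domfihjaobape.
Rule 3 (final vowel raising): /e/ is a mid vowel in word-final position, so it raises to [i]. /domfihjaobape/ → domfihjaobapi.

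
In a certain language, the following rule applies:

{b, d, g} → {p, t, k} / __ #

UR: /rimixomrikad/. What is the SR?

/d/ is a voiced stop in word-final position, so it devoices to [t].
Surface form: [rimixomrikat].

rimixomrikat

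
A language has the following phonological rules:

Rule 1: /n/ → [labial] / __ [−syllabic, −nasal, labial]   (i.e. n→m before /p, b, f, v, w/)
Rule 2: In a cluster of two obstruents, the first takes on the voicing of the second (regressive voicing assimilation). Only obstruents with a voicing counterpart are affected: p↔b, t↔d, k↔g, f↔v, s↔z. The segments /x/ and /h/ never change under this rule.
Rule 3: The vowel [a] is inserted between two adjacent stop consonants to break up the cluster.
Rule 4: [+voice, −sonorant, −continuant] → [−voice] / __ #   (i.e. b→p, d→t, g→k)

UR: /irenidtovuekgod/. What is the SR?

irenitatovuegagot

Rule 1 (nasal place assimilation): no segment meets the environment; /irenidtovuekgod/ is unchanged.
Rule 2 (regressive voicing assimilation): /d/ precedes the voiceless obstruent /t/, so it devoices to [t] by assimilation. /k/ precedes the voiced obstruent /g/, so it voices to [g] by assimilation. /irenidtovuekgod/ → irenittovueggod.
Rule 3 (stop-cluster a-epenthesis): /t/ and /t/ form a stop–stop cluster, so [a] is inserted between them. /g/ and /g/ form a stop–stop cluster, so [a] is inserted between them. /irenittovueggod/ → irenitatovuegagod.
Rule 4 (final devoicing): /d/ is a voiced stop in word-final position, so it devoices to [t]. /irenitatovuegagod/ → irenitatovuegagot.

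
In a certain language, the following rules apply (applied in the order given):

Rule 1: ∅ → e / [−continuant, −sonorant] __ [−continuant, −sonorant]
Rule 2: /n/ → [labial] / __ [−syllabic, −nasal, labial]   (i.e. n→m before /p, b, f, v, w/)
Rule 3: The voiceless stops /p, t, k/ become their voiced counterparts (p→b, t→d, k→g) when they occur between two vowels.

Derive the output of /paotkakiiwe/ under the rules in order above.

Rule 1 (stop-cluster e-epenthesis): /t/ and /k/ form a stop–stop cluster, so [e] is inserted between them. /paotkakiiwe/ → paotekakiiwe.
Rule 2 (nasal place assimilation): no segment meets the environment; /paotekakiiwe/ is unchanged.
Rule 3 (intervocalic voicing): /t/ is a voiceless stop between vowels /o/ and /e/, so it voices to [d]. /k/ is a voiceless stop between vowels /e/ and /a/, so it voices to [g]. /k/ is a voiceless stop between vowels /a/ and /i/, so it voices to [g]. /paotekakiiwe/ → paodegagiiwe.

paodegagiiwe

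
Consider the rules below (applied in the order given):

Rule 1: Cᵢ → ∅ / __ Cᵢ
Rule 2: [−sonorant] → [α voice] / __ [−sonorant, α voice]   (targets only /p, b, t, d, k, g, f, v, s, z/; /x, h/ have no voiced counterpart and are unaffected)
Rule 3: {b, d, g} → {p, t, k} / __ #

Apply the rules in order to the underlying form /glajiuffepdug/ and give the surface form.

Rule 1 (degemination): /ff/ is a geminate; the first /f/ deletes. /glajiuffepdug/ → glajiufepdug.
Rule 2 (regressive voicing assimilation): /p/ precedes the voiced obstruent /d/, so it voices to [b] by assimilation. /glajiufepdug/ → glajiufebdug.
Rule 3 (final devoicing): /g/ is a voiced stop in word-final position, so it devoices to [k]. /glajiufebdug/ → glajiufebduk.

glajiufebduk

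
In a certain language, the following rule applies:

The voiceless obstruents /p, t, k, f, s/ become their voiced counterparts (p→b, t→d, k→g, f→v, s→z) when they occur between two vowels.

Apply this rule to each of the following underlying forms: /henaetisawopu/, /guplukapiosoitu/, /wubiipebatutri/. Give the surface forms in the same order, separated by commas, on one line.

/henaetisawopu/: /t/ is a voiceless obstruent between vowels /e/ and /i/, so it voices to [d]. /s/ is a voiceless obstruent between vowels /i/ and /a/, so it voices to [z]. /p/ is a voiceless obstruent between vowels /o/ and /u/, so it voices to [b]. → [henaedizawobu].
/guplukapiosoitu/: /k/ is a voiceless obstruent between vowels /u/ and /a/, so it voices to [g]. /p/ is a voiceless obstruent between vowels /a/ and /i/, so it voices to [b]. /s/ is a voiceless obstruent between vowels /o/ and /o/, so it voices to [z]. /t/ is a voiceless obstruent between vowels /i/ and /u/, so it voices to [d]. → [guplugabiozoidu].
/wubiipebatutri/: /p/ is a voiceless obstruent between vowels /i/ and /e/, so it voices to [b]. /t/ is a voiceless obstruent between vowels /a/ and /u/, so it voices to [d]. → [wubiibebadutri].

henaedizawobu, guplugabiozoidu, wubiibebadutri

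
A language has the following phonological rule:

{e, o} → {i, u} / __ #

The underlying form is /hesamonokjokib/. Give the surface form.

hesamonokjokib

No segment of /hesamonokjokib/ meets the structural description of the rule, so the form surfaces unchanged.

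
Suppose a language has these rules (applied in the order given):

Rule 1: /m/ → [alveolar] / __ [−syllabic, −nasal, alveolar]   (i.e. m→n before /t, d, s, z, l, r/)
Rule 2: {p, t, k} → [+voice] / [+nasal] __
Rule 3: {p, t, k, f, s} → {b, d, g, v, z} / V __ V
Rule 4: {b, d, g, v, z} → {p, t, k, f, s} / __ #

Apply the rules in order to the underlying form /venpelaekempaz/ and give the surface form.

Rule 1 (nasal place assimilation): no segment meets the environment; /venpelaekempaz/ is unchanged.
Rule 2 (post-nasal voicing): /p/ is a voiceless stop immediately after the nasal /n/, so it voices to [b]. /p/ is a voiceless stop immediately after the nasal /m/, so it voices to [b]. /venpelaekempaz/ → venbelaekembaz.
Rule 3 (intervocalic voicing): /k/ is a voiceless obstruent between vowels /e/ and /e/, so it voices to [g]. /venbelaekembaz/ → venbelaegembaz.
Rule 4 (final devoicing): /z/ is a voiced obstruent in word-final position, so it devoices to [s]. /venbelaegembaz/ → venbelaegembas.

venbelaegembas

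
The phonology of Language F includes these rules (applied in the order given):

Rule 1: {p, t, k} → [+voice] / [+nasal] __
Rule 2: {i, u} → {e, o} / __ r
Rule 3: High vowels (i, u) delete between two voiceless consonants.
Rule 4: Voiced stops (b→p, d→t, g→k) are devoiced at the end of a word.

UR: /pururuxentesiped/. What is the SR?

Rule 1 (post-nasal voicing): /t/ is a voiceless stop immediately after the nasal /n/, so it voices to [d]. /pururuxentesiped/ → pururuxendesiped.
Rule 2 (pre-rhotic lowering): /u/ is a high vowel immediately before /r/, so it lowers to [o]. /u/ is a high vowel immediately before /r/, so it lowers to [o]. /pururuxendesiped/ → pororuxendesiped.
Rule 3 (high vowel syncope): /i/ is a high vowel flanked by voiceless consonants /s/ and /p/, so it deletes. /pororuxendesiped/ → pororuxendesped.
Rule 4 (final devoicing): /d/ is a voiced stop in word-final position, so it devoices to [t]. /pororuxendesped/ → pororuxendespet.

pororuxendespet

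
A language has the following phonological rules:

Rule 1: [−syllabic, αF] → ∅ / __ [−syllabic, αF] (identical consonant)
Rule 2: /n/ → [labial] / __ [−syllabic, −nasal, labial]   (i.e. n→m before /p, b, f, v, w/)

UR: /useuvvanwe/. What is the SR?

useuvamwe

Rule 1 (degemination): /vv/ is a geminate; the first /v/ deletes. /useuvvanwe/ → useuvanwe.
Rule 2 (nasal place assimilation): /n/ precedes the labial consonant /w/, so it assimilates in place to [m]. /useuvanwe/ → useuvamwe.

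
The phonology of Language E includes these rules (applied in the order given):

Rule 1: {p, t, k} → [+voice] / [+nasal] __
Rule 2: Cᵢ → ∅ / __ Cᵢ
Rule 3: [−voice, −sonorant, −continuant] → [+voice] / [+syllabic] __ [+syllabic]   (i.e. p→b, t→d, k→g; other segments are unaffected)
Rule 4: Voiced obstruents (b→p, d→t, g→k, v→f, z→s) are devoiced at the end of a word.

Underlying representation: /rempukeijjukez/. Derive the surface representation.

Rule 1 (post-nasal voicing): /p/ is a voiceless stop immediately after the nasal /m/, so it voices to [b]. /rempukeijjukez/ → rembukeijjukez.
Rule 2 (degemination): /jj/ is a geminate; the first /j/ deletes. /rembukeijjukez/ → rembukeijukez.
Rule 3 (intervocalic voicing): /k/ is a voiceless stop between vowels /u/ and /e/, so it voices to [g]. /k/ is a voiceless stop between vowels /u/ and /e/, so it voices to [g]. /rembukeijukez/ → rembugeijugez.
Rule 4 (final devoicing): /z/ is a voiced obstruent in word-final position, so it devoices to [s]. /rembugeijugez/ → rembugeijuges.

rembugeijuges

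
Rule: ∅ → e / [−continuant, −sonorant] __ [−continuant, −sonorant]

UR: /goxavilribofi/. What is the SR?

goxavilribofi

No segment of /goxavilribofi/ meets the structural description of the rule, so the form surfaces unchanged.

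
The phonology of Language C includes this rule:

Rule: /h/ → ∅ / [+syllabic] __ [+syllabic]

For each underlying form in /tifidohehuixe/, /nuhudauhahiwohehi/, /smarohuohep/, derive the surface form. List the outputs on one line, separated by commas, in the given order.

/tifidohehuixe/: /h/ occurs between vowels /o/ and /e/, so it deletes. /h/ occurs between vowels /e/ and /u/, so it deletes. → [tifidoeuixe].
/nuhudauhahiwohehi/: /h/ occurs between vowels /u/ and /u/, so it deletes. /h/ occurs between vowels /u/ and /a/, so it deletes. /h/ occurs between vowels /a/ and /i/, so it deletes. /h/ occurs between vowels /o/ and /e/, so it deletes. /h/ occurs between vowels /e/ and /i/, so it deletes. → [nuudauaiwoei].
/smarohuohep/: /h/ occurs between vowels /o/ and /u/, so it deletes. /h/ occurs between vowels /o/ and /e/, so it deletes. → [smarouoep].

tifidoeuixe, nuudauaiwoei, smarouoep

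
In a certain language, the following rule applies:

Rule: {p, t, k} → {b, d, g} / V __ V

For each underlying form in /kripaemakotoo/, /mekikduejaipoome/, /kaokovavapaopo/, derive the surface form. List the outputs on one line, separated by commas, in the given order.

kribaemagodoo, megikduejaiboome, kaogovavabaobo

/kripaemakotoo/: /p/ is a voiceless stop between vowels /i/ and /a/, so it voices to [b]. /k/ is a voiceless stop between vowels /a/ and /o/, so it voices to [g]. /t/ is a voiceless stop between vowels /o/ and /o/, so it voices to [d]. → [kribaemagodoo].
/mekikduejaipoome/: /k/ is a voiceless stop between vowels /e/ and /i/, so it voices to [g]. /p/ is a voiceless stop between vowels /i/ and /o/, so it voices to [b]. → [megikduejaiboome].
/kaokovavapaopo/: /k/ is a voiceless stop between vowels /o/ and /o/, so it voices to [g]. /p/ is a voiceless stop between vowels /a/ and /a/, so it voices to [b]. /p/ is a voiceless stop between vowels /o/ and /o/, so it voices to [b]. → [kaogovavabaobo].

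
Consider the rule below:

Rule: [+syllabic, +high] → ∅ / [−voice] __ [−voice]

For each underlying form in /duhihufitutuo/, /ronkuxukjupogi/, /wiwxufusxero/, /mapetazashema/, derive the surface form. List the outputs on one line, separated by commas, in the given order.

duhhfttuo, ronkxkjupogi, wiwxfsxero, mapetazashema

/duhihufitutuo/: /i/ is a high vowel flanked by voiceless consonants /h/ and /h/, so it deletes. /u/ is a high vowel flanked by voiceless consonants /h/ and /f/, so it deletes. /i/ is a high vowel flanked by voiceless consonants /f/ and /t/, so it deletes. /u/ is a high vowel flanked by voiceless consonants /t/ and /t/, so it deletes. → [duhhfttuo].
/ronkuxukjupogi/: /u/ is a high vowel flanked by voiceless consonants /k/ and /x/, so it deletes. /u/ is a high vowel flanked by voiceless consonants /x/ and /k/, so it deletes. → [ronkxkjupogi].
/wiwxufusxero/: /u/ is a high vowel flanked by voiceless consonants /x/ and /f/, so it deletes. /u/ is a high vowel flanked by voiceless consonants /f/ and /s/, so it deletes. → [wiwxfsxero].
/mapetazashema/: the rule's environment is not met; surfaces unchanged as [mapetazashema].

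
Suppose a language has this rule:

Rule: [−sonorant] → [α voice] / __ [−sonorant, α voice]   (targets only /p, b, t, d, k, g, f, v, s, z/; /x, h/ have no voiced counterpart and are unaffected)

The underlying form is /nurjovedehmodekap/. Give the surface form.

nurjovedehmodekap

No segment of /nurjovedehmodekap/ meets the structural description of the rule, so the form surfaces unchanged.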